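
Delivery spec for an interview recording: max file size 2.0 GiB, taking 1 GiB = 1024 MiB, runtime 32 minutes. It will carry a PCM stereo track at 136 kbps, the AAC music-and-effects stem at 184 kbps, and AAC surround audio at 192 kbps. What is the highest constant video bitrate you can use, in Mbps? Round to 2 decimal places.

Budget: 2.0 GiB = 17179.9 Mb.
32 min = 1920 s
Total bitrate budget: 17179.9 Mb / 1920 s = 8.948 Mbps.
Audio total: 136 + 184 + 192 = 512 kbps = 0.512 Mbps.
Video: 8.948 − 0.512 = 8.436 Mbps.

8.44 Mbps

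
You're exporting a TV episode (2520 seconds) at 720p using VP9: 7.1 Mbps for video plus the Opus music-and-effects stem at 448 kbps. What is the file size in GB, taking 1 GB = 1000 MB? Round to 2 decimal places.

Audio: 448 kbps = 0.448 Mbps.
Total bitrate: 7.1 + 0.448 = 7.548 Mbps.
Stream data: 7.548 Mbps × 2520 s = 19021.0 Mb.
19,021 Mb ÷ 8 = 2,378 MB → 2.378 GB.

2.38 GB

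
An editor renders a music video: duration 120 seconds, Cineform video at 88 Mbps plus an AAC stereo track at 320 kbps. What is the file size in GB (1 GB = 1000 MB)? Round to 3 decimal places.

Audio: 320 kbps = 0.320 Mbps.
Total bitrate: 88 + 0.320 = 88.320 Mbps.
Stream data: 88.320 Mbps × 120 s = 10598.4 Mb.
10,598 Mb ÷ 8 = 1,325 MB → 1.325 GB.

1.325 GB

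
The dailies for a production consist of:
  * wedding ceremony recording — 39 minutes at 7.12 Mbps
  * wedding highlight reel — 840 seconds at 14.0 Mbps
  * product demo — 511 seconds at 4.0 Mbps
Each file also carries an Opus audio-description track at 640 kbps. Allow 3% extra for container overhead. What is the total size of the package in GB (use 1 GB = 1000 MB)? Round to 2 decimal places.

Audio: 640 kbps = 0.640 Mbps.
wedding ceremony recording: 7.760 Mbps × 2340 s × 1.03 = 18703.2 Mb
wedding highlight reel: 14.640 Mbps × 840 s × 1.03 = 12666.5 Mb
product demo: 4.640 Mbps × 511 s × 1.03 = 2442.2 Mb
Total: 33811.9 Mb = 4226.5 MB.
= 4.226 GB.

4.23 GB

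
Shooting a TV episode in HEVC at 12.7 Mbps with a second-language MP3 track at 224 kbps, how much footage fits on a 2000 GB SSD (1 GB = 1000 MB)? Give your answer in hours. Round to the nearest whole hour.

344 hours

Audio: 224 kbps = 0.224 Mbps.
Total bitrate: 12.7 + 0.224 = 12.924 Mbps.
Capacity: 2000 GB = 16,000,000 Mb.
Recording time: 16,000,000 / 12.924 = 1,238,007 s ≈ 344 hours.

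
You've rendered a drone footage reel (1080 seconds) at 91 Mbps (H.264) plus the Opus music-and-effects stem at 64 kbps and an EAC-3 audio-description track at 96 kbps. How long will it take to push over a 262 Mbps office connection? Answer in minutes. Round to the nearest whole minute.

6 minutes

Audio total: 64 + 96 = 160 kbps = 0.160 Mbps.
Total bitrate: 91.160 Mbps.
File: 91.160 Mbps × 1080 s = 98452.8 Mb.
At 262 Mbps: 98452.8 / 262 = 375.8 s ≈ 6.26 minutes.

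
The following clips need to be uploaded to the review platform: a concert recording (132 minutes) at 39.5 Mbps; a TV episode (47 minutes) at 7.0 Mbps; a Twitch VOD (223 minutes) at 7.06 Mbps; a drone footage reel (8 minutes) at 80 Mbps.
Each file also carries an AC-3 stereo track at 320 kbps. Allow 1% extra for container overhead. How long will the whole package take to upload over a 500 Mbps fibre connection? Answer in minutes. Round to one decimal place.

15.9 minutes

Audio: 320 kbps = 0.320 Mbps.
concert recording: 39.820 Mbps × 7920 s × 1.01 = 318528.1 Mb
TV episode: 7.320 Mbps × 2820 s × 1.01 = 20848.8 Mb
Twitch VOD: 7.380 Mbps × 13380 s × 1.01 = 99731.8 Mb
drone footage reel: 80.320 Mbps × 480 s × 1.01 = 38939.1 Mb
Total: 478047.9 Mb = 59756.0 MB.
At 500 Mbps: 478047.9 / 500 = 956 s ≈ 15.9 minutes.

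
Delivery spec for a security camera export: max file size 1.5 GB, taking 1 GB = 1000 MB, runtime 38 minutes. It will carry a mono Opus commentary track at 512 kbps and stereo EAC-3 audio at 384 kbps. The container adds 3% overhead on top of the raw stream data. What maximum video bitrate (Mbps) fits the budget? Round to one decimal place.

4.2 Mbps

Budget: 1.5 GB = 12000.0 Mb.
Stream payload after overhead: 12000.0 / 1.03 = 11650.5 Mb.
38 min = 2280 s
Total bitrate budget: 11650.5 Mb / 2280 s = 5.110 Mbps.
Audio total: 512 + 384 = 896 kbps = 0.896 Mbps.
Video: 5.110 − 0.896 = 4.214 Mbps.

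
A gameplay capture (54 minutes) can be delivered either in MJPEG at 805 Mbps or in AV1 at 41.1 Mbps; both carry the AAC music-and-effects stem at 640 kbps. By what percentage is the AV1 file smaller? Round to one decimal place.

54 min = 3240 s
Audio: 640 kbps = 0.640 Mbps.
MJPEG: 805.640 Mbps × 3240 s = 2610273.6 Mb = 326.284 GB.
AV1: 41.740 Mbps × 3240 s = 135237.6 Mb = 16.905 GB.
Reduction: (1 − 16.905/326.284) × 100 = 94.82%.

94.8%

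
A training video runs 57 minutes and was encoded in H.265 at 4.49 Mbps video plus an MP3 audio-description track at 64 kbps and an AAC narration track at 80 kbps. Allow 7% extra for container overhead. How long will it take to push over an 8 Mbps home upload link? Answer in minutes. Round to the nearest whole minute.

57 min = 3420 s
Audio total: 64 + 80 = 144 kbps = 0.144 Mbps.
Total bitrate: 4.634 Mbps.
File: 4.634 Mbps × 3420 s = 15848.3 Mb.
With 7% container overhead: ×1.07. → 16957.7 Mb.
At 8 Mbps: 16957.7 / 8 = 2119.7 s ≈ 35.3 minutes.

35 minutes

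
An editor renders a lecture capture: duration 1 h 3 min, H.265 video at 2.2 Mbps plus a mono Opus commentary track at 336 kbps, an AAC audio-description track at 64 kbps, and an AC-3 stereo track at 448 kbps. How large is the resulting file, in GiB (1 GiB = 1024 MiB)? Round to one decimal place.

1.3 GiB

1 h 3 min = 63 min = 3780 s
Audio total: 336 + 64 + 448 = 848 kbps = 0.848 Mbps.
Total bitrate: 2.2 + 0.848 = 3.048 Mbps.
Stream data: 3.048 Mbps × 3780 s = 11521.4 Mb.
11,521 Mb = 1,440,180,000 bytes ÷ 1,073,741,824 = 1.341 GiB.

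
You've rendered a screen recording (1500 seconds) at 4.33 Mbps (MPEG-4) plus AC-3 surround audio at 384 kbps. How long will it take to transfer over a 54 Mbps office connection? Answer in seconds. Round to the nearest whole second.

131 seconds

Audio: 384 kbps = 0.384 Mbps.
Total bitrate: 4.714 Mbps.
File: 4.714 Mbps × 1500 s = 7071.0 Mb.
At 54 Mbps: 7071.0 / 54 = 130.9 s ≈ 131 seconds.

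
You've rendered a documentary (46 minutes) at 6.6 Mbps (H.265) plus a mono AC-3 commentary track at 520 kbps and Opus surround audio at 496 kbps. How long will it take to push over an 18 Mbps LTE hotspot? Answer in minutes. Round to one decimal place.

46 min = 2760 s
Audio total: 520 + 496 = 1016 kbps = 1.016 Mbps.
Total bitrate: 7.616 Mbps.
File: 7.616 Mbps × 2760 s = 21020.2 Mb.
At 18 Mbps: 21020.2 / 18 = 1167.8 s ≈ 19.5 minutes.

19.5 minutes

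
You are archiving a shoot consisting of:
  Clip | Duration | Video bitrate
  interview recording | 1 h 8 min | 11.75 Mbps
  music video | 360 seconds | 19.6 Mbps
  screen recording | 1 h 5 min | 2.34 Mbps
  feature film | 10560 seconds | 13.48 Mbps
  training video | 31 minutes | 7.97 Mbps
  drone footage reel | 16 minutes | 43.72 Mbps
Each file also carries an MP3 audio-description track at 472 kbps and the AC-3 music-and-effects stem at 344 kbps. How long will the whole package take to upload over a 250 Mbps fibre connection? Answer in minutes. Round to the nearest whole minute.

Audio total: 472 + 344 = 816 kbps = 0.816 Mbps.
interview recording: 12.566 Mbps × 4080 s = 51269.3 Mb
music video: 20.416 Mbps × 360 s = 7349.8 Mb
screen recording: 3.156 Mbps × 3900 s = 12308.4 Mb
feature film: 14.296 Mbps × 10560 s = 150965.8 Mb
training video: 8.786 Mbps × 1860 s = 16342.0 Mb
drone footage reel: 44.536 Mbps × 960 s = 42754.6 Mb
Total: 280989.7 Mb = 35123.7 MB.
At 250 Mbps: 280989.7 / 250 = 1124 s ≈ 18.7 minutes.

19 minutes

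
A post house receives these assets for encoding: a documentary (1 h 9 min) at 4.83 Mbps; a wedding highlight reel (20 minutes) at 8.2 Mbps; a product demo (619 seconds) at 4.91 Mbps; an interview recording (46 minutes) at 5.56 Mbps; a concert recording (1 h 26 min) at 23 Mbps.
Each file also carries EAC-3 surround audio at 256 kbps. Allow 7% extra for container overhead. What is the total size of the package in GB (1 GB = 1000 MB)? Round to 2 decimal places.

22.80 GB

Audio: 256 kbps = 0.256 Mbps.
documentary: 5.086 Mbps × 4140 s × 1.07 = 22530.0 Mb
wedding highlight reel: 8.456 Mbps × 1200 s × 1.07 = 10857.5 Mb
product demo: 5.166 Mbps × 619 s × 1.07 = 3421.6 Mb
interview recording: 5.816 Mbps × 2760 s × 1.07 = 17175.8 Mb
concert recording: 23.256 Mbps × 5160 s × 1.07 = 128401.0 Mb
Total: 182385.9 Mb = 22798.2 MB.
= 22.80 GB.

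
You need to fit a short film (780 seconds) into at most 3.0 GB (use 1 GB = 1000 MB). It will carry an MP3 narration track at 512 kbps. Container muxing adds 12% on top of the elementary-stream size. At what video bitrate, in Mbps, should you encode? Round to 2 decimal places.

Budget: 3.0 GB = 24000.0 Mb.
Stream payload after overhead: 24000.0 / 1.12 = 21428.6 Mb.
Total bitrate budget: 21428.6 Mb / 780 s = 27.473 Mbps.
Audio: 512 kbps = 0.512 Mbps.
Video: 27.473 − 0.512 = 26.961 Mbps.

26.96 Mbps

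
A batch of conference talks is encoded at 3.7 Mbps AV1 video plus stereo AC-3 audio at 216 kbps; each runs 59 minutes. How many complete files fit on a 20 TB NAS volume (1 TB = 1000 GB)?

11541

59 min = 3540 s
Audio: 216 kbps = 0.216 Mbps.
Total bitrate: 3.916 Mbps.
Per item: 3.916 Mbps × 3540 s = 13,863 Mb = 1,733 MB.
Capacity: 20 TB = 160,000,000 Mb; 11541.81 items → 11541 complete.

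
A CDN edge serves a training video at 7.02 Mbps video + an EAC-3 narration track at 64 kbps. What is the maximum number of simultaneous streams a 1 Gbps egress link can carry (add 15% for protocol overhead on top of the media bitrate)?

Audio: 64 kbps = 0.064 Mbps.
Per-viewer media rate: 7.084 Mbps.
On the wire with 15% overhead: 8.147 Mbps.
1 Gbps = 1,000 Mbps; 1,000 / 8.147 = 122.75 → 122 viewers.

122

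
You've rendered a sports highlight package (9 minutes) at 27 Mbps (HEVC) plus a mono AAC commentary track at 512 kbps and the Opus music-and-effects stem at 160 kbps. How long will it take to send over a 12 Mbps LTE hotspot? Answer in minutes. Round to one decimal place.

9 min = 540 s
Audio total: 512 + 160 = 672 kbps = 0.672 Mbps.
Total bitrate: 27.672 Mbps.
File: 27.672 Mbps × 540 s = 14942.9 Mb.
At 12 Mbps: 14942.9 / 12 = 1245.2 s ≈ 20.8 minutes.

20.8 minutes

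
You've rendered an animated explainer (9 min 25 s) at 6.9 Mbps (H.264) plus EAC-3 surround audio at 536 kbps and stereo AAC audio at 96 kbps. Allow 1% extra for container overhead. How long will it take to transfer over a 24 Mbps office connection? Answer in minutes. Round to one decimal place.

3.0 minutes

9 min 25 s = 565 s
Audio total: 536 + 96 = 632 kbps = 0.632 Mbps.
Total bitrate: 7.532 Mbps.
File: 7.532 Mbps × 565 s = 4255.6 Mb.
With 1% container overhead: ×1.01. → 4298.1 Mb.
At 24 Mbps: 4298.1 / 24 = 179.1 s ≈ 2.98 minutes.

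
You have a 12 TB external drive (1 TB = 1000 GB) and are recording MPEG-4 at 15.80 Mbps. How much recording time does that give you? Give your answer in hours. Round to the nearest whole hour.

1688 hours

Capacity: 12 TB = 96,000,000 Mb.
Recording time: 96,000,000 / 15.800 = 6,075,949 s ≈ 1,688 hours.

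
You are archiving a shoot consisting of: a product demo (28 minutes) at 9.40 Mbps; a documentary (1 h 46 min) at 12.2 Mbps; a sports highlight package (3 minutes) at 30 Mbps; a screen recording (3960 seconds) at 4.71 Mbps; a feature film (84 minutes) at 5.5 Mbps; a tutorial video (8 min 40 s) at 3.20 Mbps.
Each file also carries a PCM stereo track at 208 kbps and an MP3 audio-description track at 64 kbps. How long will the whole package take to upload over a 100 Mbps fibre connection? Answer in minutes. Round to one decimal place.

25.3 minutes

Audio total: 208 + 64 = 272 kbps = 0.272 Mbps.
product demo: 9.672 Mbps × 1680 s = 16249.0 Mb
documentary: 12.472 Mbps × 6360 s = 79321.9 Mb
sports highlight package: 30.272 Mbps × 180 s = 5449.0 Mb
screen recording: 4.982 Mbps × 3960 s = 19728.7 Mb
feature film: 5.772 Mbps × 5040 s = 29090.9 Mb
tutorial video: 3.472 Mbps × 520 s = 1805.4 Mb
Total: 151644.9 Mb = 18955.6 MB.
At 100 Mbps: 151644.9 / 100 = 1516 s ≈ 25.3 minutes.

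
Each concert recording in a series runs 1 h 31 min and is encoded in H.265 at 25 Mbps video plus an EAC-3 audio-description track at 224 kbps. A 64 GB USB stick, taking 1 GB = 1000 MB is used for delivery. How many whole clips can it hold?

3

1 h 31 min = 91 min = 5460 s
Audio: 224 kbps = 0.224 Mbps.
Total bitrate: 25.224 Mbps.
Per item: 25.224 Mbps × 5460 s = 137,723 Mb = 17,215 MB.
Capacity: 64 GB = 512,000 Mb; 3.72 items → 3 complete.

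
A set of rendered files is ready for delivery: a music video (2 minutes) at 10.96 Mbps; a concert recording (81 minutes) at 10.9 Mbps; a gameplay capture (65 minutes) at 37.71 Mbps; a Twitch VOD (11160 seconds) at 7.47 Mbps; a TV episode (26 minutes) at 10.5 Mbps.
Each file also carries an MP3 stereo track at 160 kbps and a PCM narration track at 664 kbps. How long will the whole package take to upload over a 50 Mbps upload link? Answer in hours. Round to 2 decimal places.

1.77 hours

Audio total: 160 + 664 = 824 kbps = 0.824 Mbps.
music video: 11.784 Mbps × 120 s = 1414.1 Mb
concert recording: 11.724 Mbps × 4860 s = 56978.6 Mb
gameplay capture: 38.534 Mbps × 3900 s = 150282.6 Mb
Twitch VOD: 8.294 Mbps × 11160 s = 92561.0 Mb
TV episode: 11.324 Mbps × 1560 s = 17665.4 Mb
Total: 318901.8 Mb = 39862.7 MB.
At 50 Mbps: 318901.8 / 50 = 6378 s ≈ 1.77 hours.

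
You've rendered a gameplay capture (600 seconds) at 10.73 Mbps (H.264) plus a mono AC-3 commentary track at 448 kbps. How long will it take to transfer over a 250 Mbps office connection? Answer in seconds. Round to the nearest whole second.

Audio: 448 kbps = 0.448 Mbps.
Total bitrate: 11.178 Mbps.
File: 11.178 Mbps × 600 s = 6706.8 Mb.
At 250 Mbps: 6706.8 / 250 = 26.8 s ≈ 26.8 seconds.

27 seconds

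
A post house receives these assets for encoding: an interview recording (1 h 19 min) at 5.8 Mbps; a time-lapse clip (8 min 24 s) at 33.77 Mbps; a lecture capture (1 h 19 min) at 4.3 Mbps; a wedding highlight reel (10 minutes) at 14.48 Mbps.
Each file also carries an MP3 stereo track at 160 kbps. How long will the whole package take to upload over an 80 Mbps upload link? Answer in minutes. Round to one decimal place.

15.7 minutes

Audio: 160 kbps = 0.160 Mbps.
interview recording: 5.960 Mbps × 4740 s = 28250.4 Mb
time-lapse clip: 33.930 Mbps × 504 s = 17100.7 Mb
lecture capture: 4.460 Mbps × 4740 s = 21140.4 Mb
wedding highlight reel: 14.640 Mbps × 600 s = 8784.0 Mb
Total: 75275.5 Mb = 9409.4 MB.
At 80 Mbps: 75275.5 / 80 = 941 s ≈ 15.7 minutes.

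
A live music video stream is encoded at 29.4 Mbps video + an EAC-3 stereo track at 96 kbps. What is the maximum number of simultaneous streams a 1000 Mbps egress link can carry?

33

Audio: 96 kbps = 0.096 Mbps.
Per-viewer media rate: 29.496 Mbps.
1000 Mbps = 1,000 Mbps; 1,000 / 29.496 = 33.90 → 33 viewers.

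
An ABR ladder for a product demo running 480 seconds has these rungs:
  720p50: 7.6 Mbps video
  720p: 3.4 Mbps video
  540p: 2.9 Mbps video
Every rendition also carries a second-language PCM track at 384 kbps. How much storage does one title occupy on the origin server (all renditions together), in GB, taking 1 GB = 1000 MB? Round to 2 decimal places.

0.90 GB

Audio: 384 kbps = 0.384 Mbps.
Sum of rendition bitrates: (7.6+0.384) + (3.4+0.384) + (2.9+0.384) = 15.052 Mbps.
× 480 s = 7,225 Mb = 903.1 MB = 0.9031 GB.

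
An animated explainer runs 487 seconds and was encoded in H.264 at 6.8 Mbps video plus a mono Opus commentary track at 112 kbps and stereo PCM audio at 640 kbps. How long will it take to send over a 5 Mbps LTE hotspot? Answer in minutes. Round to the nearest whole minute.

12 minutes

Audio total: 112 + 640 = 752 kbps = 0.752 Mbps.
Total bitrate: 7.552 Mbps.
File: 7.552 Mbps × 487 s = 3677.8 Mb.
At 5 Mbps: 3677.8 / 5 = 735.6 s ≈ 12.3 minutes.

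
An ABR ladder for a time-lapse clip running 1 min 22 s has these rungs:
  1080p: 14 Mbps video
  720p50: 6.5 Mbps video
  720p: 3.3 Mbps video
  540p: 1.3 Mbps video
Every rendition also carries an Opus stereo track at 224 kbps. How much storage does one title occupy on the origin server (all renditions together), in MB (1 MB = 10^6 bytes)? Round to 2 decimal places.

266.46 MB

1 min 22 s = 82 s
Audio: 224 kbps = 0.224 Mbps.
Sum of rendition bitrates: (14+0.224) + (6.5+0.224) + (3.3+0.224) + (1.3+0.224) = 25.996 Mbps.
× 82 s = 2,132 Mb = 266.5 MB = 266.5 MB.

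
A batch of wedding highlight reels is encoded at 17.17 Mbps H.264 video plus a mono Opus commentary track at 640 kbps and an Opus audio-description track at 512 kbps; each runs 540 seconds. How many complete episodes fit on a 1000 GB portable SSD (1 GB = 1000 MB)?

808

Audio total: 640 + 512 = 1152 kbps = 1.152 Mbps.
Total bitrate: 18.322 Mbps.
Per item: 18.322 Mbps × 540 s = 9,894 Mb = 1,237 MB.
Capacity: 1000 GB = 8,000,000 Mb; 808.58 items → 808 complete.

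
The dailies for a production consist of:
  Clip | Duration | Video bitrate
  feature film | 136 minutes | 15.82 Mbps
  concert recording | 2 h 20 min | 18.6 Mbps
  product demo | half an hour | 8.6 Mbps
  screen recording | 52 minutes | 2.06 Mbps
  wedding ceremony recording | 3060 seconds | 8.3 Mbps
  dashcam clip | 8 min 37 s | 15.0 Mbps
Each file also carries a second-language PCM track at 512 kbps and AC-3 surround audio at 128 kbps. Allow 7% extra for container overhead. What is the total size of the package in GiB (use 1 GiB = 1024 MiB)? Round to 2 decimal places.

Audio total: 512 + 128 = 640 kbps = 0.640 Mbps.
feature film: 16.460 Mbps × 8160 s × 1.07 = 143715.6 Mb
concert recording: 19.240 Mbps × 8400 s × 1.07 = 172929.1 Mb
product demo: 9.240 Mbps × 1800 s × 1.07 = 17796.2 Mb
screen recording: 2.700 Mbps × 3120 s × 1.07 = 9013.7 Mb
wedding ceremony recording: 8.940 Mbps × 3060 s × 1.07 = 29271.3 Mb
dashcam clip: 15.640 Mbps × 517 s × 1.07 = 8651.9 Mb
Total: 381377.8 Mb = 47672.2 MB.
= 44.40 GiB.

44.40 GiB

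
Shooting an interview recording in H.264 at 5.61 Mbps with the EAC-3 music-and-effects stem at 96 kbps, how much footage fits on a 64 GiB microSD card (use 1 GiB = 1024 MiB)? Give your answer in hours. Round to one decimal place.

Audio: 96 kbps = 0.096 Mbps.
Total bitrate: 5.61 + 0.096 = 5.706 Mbps.
Capacity: 64 GiB = 549,756 Mb.
Recording time: 549,756 / 5.706 = 96,347 s ≈ 26.8 hours.

26.8 hours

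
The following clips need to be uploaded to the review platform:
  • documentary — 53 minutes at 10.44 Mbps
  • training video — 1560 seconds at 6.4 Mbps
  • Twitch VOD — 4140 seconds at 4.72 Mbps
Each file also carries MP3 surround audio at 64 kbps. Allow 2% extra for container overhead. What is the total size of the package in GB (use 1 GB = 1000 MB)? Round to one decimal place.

8.1 GB

Audio: 64 kbps = 0.064 Mbps.
documentary: 10.504 Mbps × 3180 s × 1.02 = 34070.8 Mb
training video: 6.464 Mbps × 1560 s × 1.02 = 10285.5 Mb
Twitch VOD: 4.784 Mbps × 4140 s × 1.02 = 20201.9 Mb
Total: 64558.2 Mb = 8069.8 MB.
= 8.070 GB.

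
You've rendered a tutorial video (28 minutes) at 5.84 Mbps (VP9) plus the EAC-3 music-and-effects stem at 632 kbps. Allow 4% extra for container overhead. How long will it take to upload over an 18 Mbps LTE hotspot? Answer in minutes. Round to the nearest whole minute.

10 minutes

28 min = 1680 s
Audio: 632 kbps = 0.632 Mbps.
Total bitrate: 6.472 Mbps.
File: 6.472 Mbps × 1680 s = 10873.0 Mb.
With 4% container overhead: ×1.04. → 11307.9 Mb.
At 18 Mbps: 11307.9 / 18 = 628.2 s ≈ 10.5 minutes.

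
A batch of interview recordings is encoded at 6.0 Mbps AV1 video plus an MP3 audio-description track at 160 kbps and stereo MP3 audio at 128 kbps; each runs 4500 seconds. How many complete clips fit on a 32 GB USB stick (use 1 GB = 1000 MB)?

Audio total: 160 + 128 = 288 kbps = 0.288 Mbps.
Total bitrate: 6.288 Mbps.
Per item: 6.288 Mbps × 4500 s = 28,296 Mb = 3,537 MB.
Capacity: 32 GB = 256,000 Mb; 9.05 items → 9 complete.

9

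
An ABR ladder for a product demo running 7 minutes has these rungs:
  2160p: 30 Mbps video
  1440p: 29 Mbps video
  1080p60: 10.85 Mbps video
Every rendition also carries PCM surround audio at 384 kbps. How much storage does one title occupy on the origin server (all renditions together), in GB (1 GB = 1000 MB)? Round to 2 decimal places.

7 min = 420 s
Audio: 384 kbps = 0.384 Mbps.
Sum of rendition bitrates: (30+0.384) + (29+0.384) + (10.85+0.384) = 71.002 Mbps.
× 420 s = 29,821 Mb = 3,728 MB = 3.728 GB.

3.73 GB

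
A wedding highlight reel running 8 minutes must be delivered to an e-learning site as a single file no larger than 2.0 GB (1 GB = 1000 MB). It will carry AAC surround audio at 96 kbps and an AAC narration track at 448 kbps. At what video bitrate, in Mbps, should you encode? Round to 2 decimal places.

32.79 Mbps

Budget: 2.0 GB = 16000.0 Mb.
8 min = 480 s
Total bitrate budget: 16000.0 Mb / 480 s = 33.333 Mbps.
Audio total: 96 + 448 = 544 kbps = 0.544 Mbps.
Video: 33.333 − 0.544 = 32.789 Mbps.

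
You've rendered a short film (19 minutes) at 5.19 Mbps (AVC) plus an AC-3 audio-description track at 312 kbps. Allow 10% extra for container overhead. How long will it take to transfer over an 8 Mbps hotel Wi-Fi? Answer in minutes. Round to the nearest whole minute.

19 min = 1140 s
Audio: 312 kbps = 0.312 Mbps.
Total bitrate: 5.502 Mbps.
File: 5.502 Mbps × 1140 s = 6272.3 Mb.
With 10% container overhead: ×1.10. → 6899.5 Mb.
At 8 Mbps: 6899.5 / 8 = 862.4 s ≈ 14.4 minutes.

14 minutes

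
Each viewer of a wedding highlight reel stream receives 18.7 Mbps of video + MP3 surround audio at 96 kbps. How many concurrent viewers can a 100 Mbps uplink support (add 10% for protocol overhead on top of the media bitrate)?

Audio: 96 kbps = 0.096 Mbps.
Per-viewer media rate: 18.796 Mbps.
On the wire with 10% overhead: 20.676 Mbps.
100 Mbps = 100.0 Mbps; 100.0 / 20.676 = 4.84 → 4 viewers.

4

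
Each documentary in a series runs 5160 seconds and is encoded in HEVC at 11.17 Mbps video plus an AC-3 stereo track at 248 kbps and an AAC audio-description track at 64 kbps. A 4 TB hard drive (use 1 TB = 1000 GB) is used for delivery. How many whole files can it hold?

540

Audio total: 248 + 64 = 312 kbps = 0.312 Mbps.
Total bitrate: 11.482 Mbps.
Per item: 11.482 Mbps × 5160 s = 59,247 Mb = 7,406 MB.
Capacity: 4 TB = 32,000,000 Mb; 540.11 items → 540 complete.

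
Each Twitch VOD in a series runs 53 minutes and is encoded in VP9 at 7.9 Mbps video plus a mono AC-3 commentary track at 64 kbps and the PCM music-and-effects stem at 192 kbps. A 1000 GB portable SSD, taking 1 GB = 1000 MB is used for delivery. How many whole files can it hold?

53 min = 3180 s
Audio total: 64 + 192 = 256 kbps = 0.256 Mbps.
Total bitrate: 8.156 Mbps.
Per item: 8.156 Mbps × 3180 s = 25,936 Mb = 3,242 MB.
Capacity: 1000 GB = 8,000,000 Mb; 308.45 items → 308 complete.

308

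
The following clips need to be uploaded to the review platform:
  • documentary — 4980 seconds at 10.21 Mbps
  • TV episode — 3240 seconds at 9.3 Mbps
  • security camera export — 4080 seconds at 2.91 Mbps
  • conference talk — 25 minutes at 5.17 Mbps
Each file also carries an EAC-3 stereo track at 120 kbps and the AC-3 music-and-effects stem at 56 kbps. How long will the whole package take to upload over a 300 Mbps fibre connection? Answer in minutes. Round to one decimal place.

5.7 minutes

Audio total: 120 + 56 = 176 kbps = 0.176 Mbps.
documentary: 10.386 Mbps × 4980 s = 51722.3 Mb
TV episode: 9.476 Mbps × 3240 s = 30702.2 Mb
security camera export: 3.086 Mbps × 4080 s = 12590.9 Mb
conference talk: 5.346 Mbps × 1500 s = 8019.0 Mb
Total: 103034.4 Mb = 12879.3 MB.
At 300 Mbps: 103034.4 / 300 = 343 s ≈ 5.72 minutes.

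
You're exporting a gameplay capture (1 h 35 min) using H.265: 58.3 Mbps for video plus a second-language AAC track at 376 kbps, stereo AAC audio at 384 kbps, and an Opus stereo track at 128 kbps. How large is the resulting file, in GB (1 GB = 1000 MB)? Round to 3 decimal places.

1 h 35 min = 95 min = 5700 s
Audio total: 376 + 384 + 128 = 888 kbps = 0.888 Mbps.
Total bitrate: 58.3 + 0.888 = 59.188 Mbps.
Stream data: 59.188 Mbps × 5700 s = 337371.6 Mb.
337,372 Mb ÷ 8 = 42,171 MB → 42.17 GB.

42.171 GB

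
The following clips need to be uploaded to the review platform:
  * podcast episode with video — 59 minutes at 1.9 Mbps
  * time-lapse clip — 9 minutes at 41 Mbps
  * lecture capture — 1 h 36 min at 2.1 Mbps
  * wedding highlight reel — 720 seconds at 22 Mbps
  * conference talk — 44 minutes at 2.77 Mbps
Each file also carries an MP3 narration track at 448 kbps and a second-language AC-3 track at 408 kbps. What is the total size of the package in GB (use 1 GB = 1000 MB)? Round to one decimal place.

Audio total: 448 + 408 = 856 kbps = 0.856 Mbps.
podcast episode with video: 2.756 Mbps × 3540 s = 9756.2 Mb
time-lapse clip: 41.856 Mbps × 540 s = 22602.2 Mb
lecture capture: 2.956 Mbps × 5760 s = 17026.6 Mb
wedding highlight reel: 22.856 Mbps × 720 s = 16456.3 Mb
conference talk: 3.626 Mbps × 2640 s = 9572.6 Mb
Total: 75414.0 Mb = 9426.8 MB.
= 9.427 GB.

9.4 GB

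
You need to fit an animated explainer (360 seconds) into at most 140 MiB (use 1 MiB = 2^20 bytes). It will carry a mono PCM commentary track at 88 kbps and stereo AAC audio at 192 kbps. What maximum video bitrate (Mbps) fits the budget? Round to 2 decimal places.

2.98 Mbps

Budget: 140 MiB = 1174.4 Mb.
Total bitrate budget: 1174.4 Mb / 360 s = 3.262 Mbps.
Audio total: 88 + 192 = 280 kbps = 0.280 Mbps.
Video: 3.262 − 0.280 = 2.982 Mbps.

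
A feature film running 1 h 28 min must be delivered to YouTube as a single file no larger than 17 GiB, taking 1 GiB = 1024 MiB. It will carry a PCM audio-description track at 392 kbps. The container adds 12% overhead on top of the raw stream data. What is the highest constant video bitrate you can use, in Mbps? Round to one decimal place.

Budget: 17 GiB = 146028.9 Mb.
Stream payload after overhead: 146028.9 / 1.12 = 130382.9 Mb.
1 h 28 min = 88 min = 5280 s
Total bitrate budget: 130382.9 Mb / 5280 s = 24.694 Mbps.
Audio: 392 kbps = 0.392 Mbps.
Video: 24.694 − 0.392 = 24.302 Mbps.

24.3 Mbps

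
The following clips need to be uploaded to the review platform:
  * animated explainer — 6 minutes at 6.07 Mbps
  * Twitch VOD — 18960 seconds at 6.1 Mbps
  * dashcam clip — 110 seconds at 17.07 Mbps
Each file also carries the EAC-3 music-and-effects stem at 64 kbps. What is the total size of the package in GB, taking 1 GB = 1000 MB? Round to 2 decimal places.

15.12 GB

Audio: 64 kbps = 0.064 Mbps.
animated explainer: 6.134 Mbps × 360 s = 2208.2 Mb
Twitch VOD: 6.164 Mbps × 18960 s = 116869.4 Mb
dashcam clip: 17.134 Mbps × 110 s = 1884.7 Mb
Total: 120962.4 Mb = 15120.3 MB.
= 15.12 GB.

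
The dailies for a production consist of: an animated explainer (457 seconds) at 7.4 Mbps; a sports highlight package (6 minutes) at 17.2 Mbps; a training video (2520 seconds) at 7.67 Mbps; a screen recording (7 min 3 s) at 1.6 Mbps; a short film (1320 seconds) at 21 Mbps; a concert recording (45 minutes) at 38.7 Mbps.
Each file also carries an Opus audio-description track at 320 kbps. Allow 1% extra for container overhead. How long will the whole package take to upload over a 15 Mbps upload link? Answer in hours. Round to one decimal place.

3.1 hours

Audio: 320 kbps = 0.320 Mbps.
animated explainer: 7.720 Mbps × 457 s × 1.01 = 3563.3 Mb
sports highlight package: 17.520 Mbps × 360 s × 1.01 = 6370.3 Mb
training video: 7.990 Mbps × 2520 s × 1.01 = 20336.1 Mb
screen recording: 1.920 Mbps × 423 s × 1.01 = 820.3 Mb
short film: 21.320 Mbps × 1320 s × 1.01 = 28423.8 Mb
concert recording: 39.020 Mbps × 2700 s × 1.01 = 106407.5 Mb
Total: 165921.4 Mb = 20740.2 MB.
At 15 Mbps: 165921.4 / 15 = 11061 s ≈ 3.07 hours.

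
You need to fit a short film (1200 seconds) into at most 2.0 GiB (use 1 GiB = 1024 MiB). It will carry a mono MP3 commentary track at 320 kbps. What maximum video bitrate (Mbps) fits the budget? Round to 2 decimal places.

14.00 Mbps

Budget: 2.0 GiB = 17179.9 Mb.
Total bitrate budget: 17179.9 Mb / 1200 s = 14.317 Mbps.
Audio: 320 kbps = 0.320 Mbps.
Video: 14.317 − 0.320 = 13.997 Mbps.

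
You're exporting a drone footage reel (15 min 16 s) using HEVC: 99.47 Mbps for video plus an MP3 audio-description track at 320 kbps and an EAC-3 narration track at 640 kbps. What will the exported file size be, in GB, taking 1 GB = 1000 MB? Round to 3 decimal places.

11.499 GB

15 min 16 s = 916 s
Audio total: 320 + 640 = 960 kbps = 0.960 Mbps.
Total bitrate: 99.47 + 0.960 = 100.430 Mbps.
Stream data: 100.430 Mbps × 916 s = 91993.9 Mb.
91,994 Mb ÷ 8 = 11,499 MB → 11.50 GB.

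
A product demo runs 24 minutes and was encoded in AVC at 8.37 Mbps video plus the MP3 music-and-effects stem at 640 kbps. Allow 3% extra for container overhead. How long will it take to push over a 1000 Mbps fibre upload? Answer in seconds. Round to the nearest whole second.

24 min = 1440 s
Audio: 640 kbps = 0.640 Mbps.
Total bitrate: 9.010 Mbps.
File: 9.010 Mbps × 1440 s = 12974.4 Mb.
With 3% container overhead: ×1.03. → 13363.6 Mb.
At 1000 Mbps: 13363.6 / 1000 = 13.4 s ≈ 13.4 seconds.

13 seconds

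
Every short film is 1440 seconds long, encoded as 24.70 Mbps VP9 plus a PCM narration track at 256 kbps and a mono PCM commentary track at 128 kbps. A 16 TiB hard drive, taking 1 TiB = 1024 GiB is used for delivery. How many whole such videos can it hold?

3896

Audio total: 256 + 128 = 384 kbps = 0.384 Mbps.
Total bitrate: 25.084 Mbps.
Per item: 25.084 Mbps × 1440 s = 36,121 Mb = 4,515 MB.
Capacity: 16 TiB = 140,737,488 Mb; 3896.28 items → 3896 complete.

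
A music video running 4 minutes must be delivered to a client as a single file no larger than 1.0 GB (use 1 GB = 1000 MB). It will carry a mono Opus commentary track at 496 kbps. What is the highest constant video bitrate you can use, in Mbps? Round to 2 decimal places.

32.84 Mbps

Budget: 1.0 GB = 8000.0 Mb.
4 min = 240 s
Total bitrate budget: 8000.0 Mb / 240 s = 33.333 Mbps.
Audio: 496 kbps = 0.496 Mbps.
Video: 33.333 − 0.496 = 32.837 Mbps.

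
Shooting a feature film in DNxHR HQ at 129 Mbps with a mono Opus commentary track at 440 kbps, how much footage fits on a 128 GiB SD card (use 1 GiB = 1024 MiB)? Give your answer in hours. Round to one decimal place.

2.4 hours

Audio: 440 kbps = 0.440 Mbps.
Total bitrate: 129 + 0.440 = 129.440 Mbps.
Capacity: 128 GiB = 1,099,512 Mb.
Recording time: 1,099,512 / 129.440 = 8,494 s ≈ 2.36 hours.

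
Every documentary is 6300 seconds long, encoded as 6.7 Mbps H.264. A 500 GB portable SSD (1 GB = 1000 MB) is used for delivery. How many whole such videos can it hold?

94

Per item: 6.700 Mbps × 6300 s = 42,210 Mb = 5,276 MB.
Capacity: 500 GB = 4,000,000 Mb; 94.76 items → 94 complete.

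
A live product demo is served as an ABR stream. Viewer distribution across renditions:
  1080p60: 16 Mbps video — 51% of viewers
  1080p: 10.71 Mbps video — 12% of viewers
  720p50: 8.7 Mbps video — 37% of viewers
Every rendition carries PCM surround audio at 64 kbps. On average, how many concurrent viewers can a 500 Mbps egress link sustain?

Audio: 64 kbps = 0.064 Mbps.
Average per-viewer bitrate: 0.51×16.064 + 0.12×10.774 + 0.37×8.764 = 12.728 Mbps.
500 Mbps = 500.0 Mbps; 500.0 / 12.728 = 39.28 → 39.

39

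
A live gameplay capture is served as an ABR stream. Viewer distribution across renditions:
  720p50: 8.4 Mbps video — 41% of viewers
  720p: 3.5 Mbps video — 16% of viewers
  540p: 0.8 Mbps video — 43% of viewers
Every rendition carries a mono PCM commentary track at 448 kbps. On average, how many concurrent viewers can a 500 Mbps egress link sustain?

Audio: 448 kbps = 0.448 Mbps.
Average per-viewer bitrate: 0.41×8.848 + 0.16×3.948 + 0.43×1.248 = 4.796 Mbps.
500 Mbps = 500.0 Mbps; 500.0 / 4.796 = 104.25 → 104.

104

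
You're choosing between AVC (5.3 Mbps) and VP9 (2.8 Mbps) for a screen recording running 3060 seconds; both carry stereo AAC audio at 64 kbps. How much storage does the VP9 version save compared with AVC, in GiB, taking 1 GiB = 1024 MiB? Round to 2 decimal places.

0.89 GiB

Audio: 64 kbps = 0.064 Mbps.
AVC: 5.364 Mbps × 3060 s = 16413.8 Mb = 1.911 GiB.
VP9: 2.864 Mbps × 3060 s = 8763.8 Mb = 1.020 GiB.
Saving: 1.911 − 1.020 = 0.891 GiB.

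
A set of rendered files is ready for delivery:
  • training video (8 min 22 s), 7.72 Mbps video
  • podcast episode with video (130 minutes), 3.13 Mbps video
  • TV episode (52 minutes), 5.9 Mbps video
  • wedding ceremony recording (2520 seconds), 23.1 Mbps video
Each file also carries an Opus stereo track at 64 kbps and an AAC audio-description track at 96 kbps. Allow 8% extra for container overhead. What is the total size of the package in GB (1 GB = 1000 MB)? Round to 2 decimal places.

Audio total: 64 + 96 = 160 kbps = 0.160 Mbps.
training video: 7.880 Mbps × 502 s × 1.08 = 4272.2 Mb
podcast episode with video: 3.290 Mbps × 7800 s × 1.08 = 27715.0 Mb
TV episode: 6.060 Mbps × 3120 s × 1.08 = 20419.8 Mb
wedding ceremony recording: 23.260 Mbps × 2520 s × 1.08 = 63304.4 Mb
Total: 115711.4 Mb = 14463.9 MB.
= 14.46 GB.

14.46 GB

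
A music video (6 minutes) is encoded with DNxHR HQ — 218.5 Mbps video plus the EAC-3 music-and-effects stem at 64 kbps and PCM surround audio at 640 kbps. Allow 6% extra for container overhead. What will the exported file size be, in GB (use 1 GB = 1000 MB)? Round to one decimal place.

10.5 GB

6 min = 360 s
Audio total: 64 + 640 = 704 kbps = 0.704 Mbps.
Total bitrate: 218.5 + 0.704 = 219.204 Mbps.
Stream data: 219.204 Mbps × 360 s = 78913.4 Mb.
With 6% container overhead: ×1.06.
83,648 Mb ÷ 8 = 10,456 MB → 10.46 GB.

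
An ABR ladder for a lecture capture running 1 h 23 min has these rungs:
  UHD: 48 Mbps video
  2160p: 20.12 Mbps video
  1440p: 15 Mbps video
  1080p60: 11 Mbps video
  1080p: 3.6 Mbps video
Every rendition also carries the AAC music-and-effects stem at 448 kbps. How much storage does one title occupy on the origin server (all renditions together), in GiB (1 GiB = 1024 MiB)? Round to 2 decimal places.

1 h 23 min = 83 min = 4980 s
Audio: 448 kbps = 0.448 Mbps.
Sum of rendition bitrates: (48+0.448) + (20.12+0.448) + (15+0.448) + (11+0.448) + (3.6+0.448) = 99.960 Mbps.
× 4980 s = 497,801 Mb = 62,225 MB = 57.95 GiB.

57.95 GiB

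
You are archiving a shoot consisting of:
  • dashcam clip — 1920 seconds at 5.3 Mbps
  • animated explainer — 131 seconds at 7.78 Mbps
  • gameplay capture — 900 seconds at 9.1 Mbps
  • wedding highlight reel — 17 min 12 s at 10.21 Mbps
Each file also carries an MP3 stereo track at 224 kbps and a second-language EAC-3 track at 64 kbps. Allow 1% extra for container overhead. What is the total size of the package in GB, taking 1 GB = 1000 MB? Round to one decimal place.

Audio total: 224 + 64 = 288 kbps = 0.288 Mbps.
dashcam clip: 5.588 Mbps × 1920 s × 1.01 = 10836.2 Mb
animated explainer: 8.068 Mbps × 131 s × 1.01 = 1067.5 Mb
gameplay capture: 9.388 Mbps × 900 s × 1.01 = 8533.7 Mb
wedding highlight reel: 10.498 Mbps × 1032 s × 1.01 = 10942.3 Mb
Total: 31379.7 Mb = 3922.5 MB.
= 3.922 GB.

3.9 GB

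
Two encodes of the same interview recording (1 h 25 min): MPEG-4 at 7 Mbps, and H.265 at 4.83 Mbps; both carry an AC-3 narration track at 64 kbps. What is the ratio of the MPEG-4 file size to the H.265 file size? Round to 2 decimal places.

1 h 25 min = 85 min = 5100 s
Audio: 64 kbps = 0.064 Mbps.
MPEG-4: 7.064 Mbps × 5100 s = 36026.4 Mb = 4.194 GiB.
H.265: 4.894 Mbps × 5100 s = 24959.4 Mb = 2.906 GiB.
Ratio: 4.194 / 2.906 = 1.443.

1.44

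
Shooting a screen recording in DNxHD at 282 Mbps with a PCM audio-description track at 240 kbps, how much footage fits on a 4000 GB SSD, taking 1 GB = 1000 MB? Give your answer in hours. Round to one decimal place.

31.5 hours

Audio: 240 kbps = 0.240 Mbps.
Total bitrate: 282 + 0.240 = 282.240 Mbps.
Capacity: 4000 GB = 32,000,000 Mb.
Recording time: 32,000,000 / 282.240 = 113,379 s ≈ 31.5 hours.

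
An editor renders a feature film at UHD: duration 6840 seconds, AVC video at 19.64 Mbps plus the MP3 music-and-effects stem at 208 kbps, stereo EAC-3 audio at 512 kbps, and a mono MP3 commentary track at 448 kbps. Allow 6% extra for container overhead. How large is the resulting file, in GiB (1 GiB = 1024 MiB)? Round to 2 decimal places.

17.56 GiB

Audio total: 208 + 512 + 448 = 1168 kbps = 1.168 Mbps.
Total bitrate: 19.64 + 1.168 = 20.808 Mbps.
Stream data: 20.808 Mbps × 6840 s = 142326.7 Mb.
With 6% container overhead: ×1.06.
150,866 Mb = 18,858,290,400 bytes ÷ 1,073,741,824 = 17.56 GiB.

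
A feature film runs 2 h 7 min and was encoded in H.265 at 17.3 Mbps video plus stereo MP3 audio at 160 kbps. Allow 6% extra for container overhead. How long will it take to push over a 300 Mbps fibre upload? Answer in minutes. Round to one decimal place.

2 h 7 min = 127 min = 7620 s
Audio: 160 kbps = 0.160 Mbps.
Total bitrate: 17.460 Mbps.
File: 17.460 Mbps × 7620 s = 133045.2 Mb.
With 6% container overhead: ×1.06. → 141027.9 Mb.
At 300 Mbps: 141027.9 / 300 = 470.1 s ≈ 7.83 minutes.

7.8 minutes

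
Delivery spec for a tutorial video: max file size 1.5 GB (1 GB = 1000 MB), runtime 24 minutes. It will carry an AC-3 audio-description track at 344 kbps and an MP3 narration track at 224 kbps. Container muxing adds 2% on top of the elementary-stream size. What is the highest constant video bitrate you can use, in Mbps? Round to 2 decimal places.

Budget: 1.5 GB = 12000.0 Mb.
Stream payload after overhead: 12000.0 / 1.02 = 11764.7 Mb.
24 min = 1440 s
Total bitrate budget: 11764.7 Mb / 1440 s = 8.170 Mbps.
Audio total: 344 + 224 = 568 kbps = 0.568 Mbps.
Video: 8.170 − 0.568 = 7.602 Mbps.

7.60 Mbps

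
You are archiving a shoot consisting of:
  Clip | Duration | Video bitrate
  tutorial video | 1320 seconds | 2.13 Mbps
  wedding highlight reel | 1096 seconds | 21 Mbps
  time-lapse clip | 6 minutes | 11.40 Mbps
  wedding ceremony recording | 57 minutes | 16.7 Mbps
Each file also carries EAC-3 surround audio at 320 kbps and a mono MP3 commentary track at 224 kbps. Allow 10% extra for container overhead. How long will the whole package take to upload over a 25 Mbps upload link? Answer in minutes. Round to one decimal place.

66.3 minutes

Audio total: 320 + 224 = 544 kbps = 0.544 Mbps.
tutorial video: 2.674 Mbps × 1320 s × 1.10 = 3882.6 Mb
wedding highlight reel: 21.544 Mbps × 1096 s × 1.10 = 25973.4 Mb
time-lapse clip: 11.944 Mbps × 360 s × 1.10 = 4729.8 Mb
wedding ceremony recording: 17.244 Mbps × 3420 s × 1.10 = 64871.9 Mb
Total: 99457.8 Mb = 12432.2 MB.
At 25 Mbps: 99457.8 / 25 = 3978 s ≈ 66.3 minutes.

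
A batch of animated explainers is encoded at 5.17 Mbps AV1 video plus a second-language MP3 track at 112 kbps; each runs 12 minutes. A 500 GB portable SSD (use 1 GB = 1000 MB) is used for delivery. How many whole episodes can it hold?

12 min = 720 s
Audio: 112 kbps = 0.112 Mbps.
Total bitrate: 5.282 Mbps.
Per item: 5.282 Mbps × 720 s = 3,803 Mb = 475.4 MB.
Capacity: 500 GB = 4,000,000 Mb; 1051.79 items → 1051 complete.

1051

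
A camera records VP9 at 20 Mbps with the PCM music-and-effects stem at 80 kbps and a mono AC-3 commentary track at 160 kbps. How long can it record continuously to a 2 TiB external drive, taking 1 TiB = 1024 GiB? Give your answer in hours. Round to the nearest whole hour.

241 hours

Audio total: 80 + 160 = 240 kbps = 0.240 Mbps.
Total bitrate: 20 + 0.240 = 20.240 Mbps.
Capacity: 2 TiB = 17,592,186 Mb.
Recording time: 17,592,186 / 20.240 = 869,179 s ≈ 241 hours.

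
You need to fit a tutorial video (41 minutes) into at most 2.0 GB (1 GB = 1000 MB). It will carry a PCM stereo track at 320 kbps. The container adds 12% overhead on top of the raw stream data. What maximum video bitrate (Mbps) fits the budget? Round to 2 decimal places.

Budget: 2.0 GB = 16000.0 Mb.
Stream payload after overhead: 16000.0 / 1.12 = 14285.7 Mb.
41 min = 2460 s
Total bitrate budget: 14285.7 Mb / 2460 s = 5.807 Mbps.
Audio: 320 kbps = 0.320 Mbps.
Video: 5.807 − 0.320 = 5.487 Mbps.

5.49 Mbps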